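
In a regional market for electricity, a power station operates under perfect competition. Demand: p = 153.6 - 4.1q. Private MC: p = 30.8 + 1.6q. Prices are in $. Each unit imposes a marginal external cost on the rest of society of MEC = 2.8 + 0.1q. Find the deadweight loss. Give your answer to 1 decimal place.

DWL = $2.1

Market equilibrium (private): 30.8 + 1.6q = 153.6 - 4.1q → q_m = 21.5439.
Social marginal cost = private MC + MEC = 33.6 + 1.7q.
Set SMC = demand: 33.6 + 1.7q = 153.6 - 4.1q → q* = 20.6897.
The welfare-loss triangle has base |q_m − q*| and height MEC(q_m) (the vertical gap between SMC and demand is zero at q* and MEC at q_m).
DWL = ½ × 0.8542 × 4.9544 = 2.1160.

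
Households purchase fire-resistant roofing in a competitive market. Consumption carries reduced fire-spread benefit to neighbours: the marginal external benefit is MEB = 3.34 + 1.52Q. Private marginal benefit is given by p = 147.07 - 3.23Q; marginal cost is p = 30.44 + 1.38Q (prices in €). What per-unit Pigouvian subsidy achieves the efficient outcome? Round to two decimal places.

Social marginal benefit = demand + MEB = 150.41 - 1.71Q.
Set SMB = MC: 150.41 - 1.71Q = 30.44 + 1.38Q → Q* = 38.8252.
The Pigouvian subsidy equals MEB at Q*: 3.34 + 1.52×38.8252 = 62.3543.

subsidy = €62.35 per unit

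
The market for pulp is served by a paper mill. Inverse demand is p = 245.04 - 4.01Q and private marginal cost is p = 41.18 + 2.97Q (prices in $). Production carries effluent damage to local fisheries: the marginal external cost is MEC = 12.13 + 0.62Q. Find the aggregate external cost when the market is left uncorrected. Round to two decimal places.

$618.70

Market equilibrium (private): 41.18 + 2.97Q = 245.04 - 4.01Q → Q_m = 29.2063.
Total external cost = ∫₀^{Q_m} (12.13 + 0.62Q) dQ = 12.13×29.2063 + ½×0.62×29.2063² = 618.7049.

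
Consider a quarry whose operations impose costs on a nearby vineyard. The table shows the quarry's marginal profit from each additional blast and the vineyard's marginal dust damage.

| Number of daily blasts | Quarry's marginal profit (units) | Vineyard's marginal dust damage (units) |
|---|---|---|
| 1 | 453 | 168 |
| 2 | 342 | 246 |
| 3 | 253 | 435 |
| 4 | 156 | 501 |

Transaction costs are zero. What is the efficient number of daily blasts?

2

Bargaining reaches the level where marginal profit last exceeds marginal dust damage.
That holds through level 2 (342 ≥ 246) but not at 3 (253 < 435).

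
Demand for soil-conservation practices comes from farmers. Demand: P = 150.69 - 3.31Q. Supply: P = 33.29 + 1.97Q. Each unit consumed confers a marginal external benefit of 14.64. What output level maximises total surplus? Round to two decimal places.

Social marginal benefit = demand + MEB = 165.33 - 3.31Q.
Set SMB = MC: 165.33 - 3.31Q = 33.29 + 1.97Q → Q* = 25.0076.

Q* = 25.01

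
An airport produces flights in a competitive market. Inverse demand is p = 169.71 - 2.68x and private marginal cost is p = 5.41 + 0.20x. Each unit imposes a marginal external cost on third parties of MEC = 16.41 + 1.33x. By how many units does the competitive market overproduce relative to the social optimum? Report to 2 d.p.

Market equilibrium (private): 5.41 + 0.20x = 169.71 - 2.68x → x_m = 57.0486.
Social marginal cost = private MC + MEC = 21.82 + 1.53x.
Set SMC = demand: 21.82 + 1.53x = 169.71 - 2.68x → x* = 35.1283.
Gap = |57.0486 − 35.1283| = 21.9203.

21.92 units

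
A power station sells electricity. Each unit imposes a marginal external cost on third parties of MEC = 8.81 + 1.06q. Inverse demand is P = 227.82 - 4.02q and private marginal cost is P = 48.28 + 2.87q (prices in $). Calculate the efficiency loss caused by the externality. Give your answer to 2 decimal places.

DWL = $83.48

Market equilibrium (private): 48.28 + 2.87q = 227.82 - 4.02q → q_m = 26.0581.
Social marginal cost = private MC + MEC = 57.09 + 3.93q.
Set SMC = demand: 57.09 + 3.93q = 227.82 - 4.02q → q* = 21.4755.
Height of the DWL triangle at q_m is SMC(q_m) − demand(q_m) = MEC(q_m) = 36.4315.
DWL = ½ × 4.5826 × 36.4315 = 83.4755.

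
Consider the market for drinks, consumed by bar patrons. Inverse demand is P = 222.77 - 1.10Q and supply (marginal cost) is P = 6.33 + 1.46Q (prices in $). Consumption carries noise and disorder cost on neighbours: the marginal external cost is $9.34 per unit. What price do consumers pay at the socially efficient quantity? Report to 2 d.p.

Social marginal benefit = demand − MEC = 213.43 - 1.10Q.
Set SMB = MC: 213.43 - 1.10Q = 6.33 + 1.46Q → Q* = 80.8984.
Consumer price on the demand curve at Q*: 222.77 − 1.10×80.8984 = 133.7818.

P = $133.78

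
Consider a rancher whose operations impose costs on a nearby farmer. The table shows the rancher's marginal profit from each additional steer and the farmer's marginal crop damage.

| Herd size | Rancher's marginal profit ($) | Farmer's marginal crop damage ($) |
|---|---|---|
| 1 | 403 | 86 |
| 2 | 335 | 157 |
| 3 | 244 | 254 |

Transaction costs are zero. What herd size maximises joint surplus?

2

Bargaining reaches the level where marginal profit last exceeds marginal crop damage.
That holds through level 2 (335 ≥ 157) but not at 3 (244 < 254).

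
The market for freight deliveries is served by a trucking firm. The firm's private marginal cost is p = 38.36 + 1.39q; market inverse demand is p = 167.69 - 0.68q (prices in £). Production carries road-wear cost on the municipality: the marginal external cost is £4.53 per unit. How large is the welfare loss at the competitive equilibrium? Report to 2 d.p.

DWL = £4.96

Market equilibrium (private): 38.36 + 1.39q = 167.69 - 0.68q → q_m = 62.4783.
Social marginal cost = private MC + MEC = 42.89 + 1.39q.
Set SMC = demand: 42.89 + 1.39q = 167.69 - 0.68q → q* = 60.2899.
Height of the DWL triangle at q_m is SMC(q_m) − demand(q_m) = MEC(q_m) = 4.5300.
DWL = ½ × 2.1884 × 4.5300 = 4.9567.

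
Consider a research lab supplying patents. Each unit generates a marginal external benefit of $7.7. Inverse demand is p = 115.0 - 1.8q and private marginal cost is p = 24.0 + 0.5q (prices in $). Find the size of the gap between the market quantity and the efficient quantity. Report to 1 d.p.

Market equilibrium (private): 24.0 + 0.5q = 115.0 - 1.8q → q_m = 39.5652.
Social marginal cost = private MC − MEB = 16.3 + 0.5q.
Set SMC = demand: 16.3 + 0.5q = 115.0 - 1.8q → q* = 42.9130.
Gap = |39.5652 − 42.9130| = 3.3478.

3.3 units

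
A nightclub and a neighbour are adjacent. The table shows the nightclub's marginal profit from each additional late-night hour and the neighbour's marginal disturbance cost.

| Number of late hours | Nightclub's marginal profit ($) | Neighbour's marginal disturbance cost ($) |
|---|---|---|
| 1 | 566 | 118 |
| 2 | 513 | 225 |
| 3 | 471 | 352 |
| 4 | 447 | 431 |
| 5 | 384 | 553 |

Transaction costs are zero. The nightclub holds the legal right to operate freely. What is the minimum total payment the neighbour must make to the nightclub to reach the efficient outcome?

$384

Left alone the nightclub would choose level 5 (marginal profit stays positive).
Efficient level: k* = 4 (marginal profit ≥ marginal disturbance cost through 4).
The neighbour must at least cover the nightclub's forgone profit from cutting 5→4: 384 = 384.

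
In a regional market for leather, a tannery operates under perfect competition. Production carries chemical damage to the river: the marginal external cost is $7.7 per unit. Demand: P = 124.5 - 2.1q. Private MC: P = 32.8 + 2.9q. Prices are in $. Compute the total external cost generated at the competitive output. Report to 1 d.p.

$141.2

Market equilibrium (private): 32.8 + 2.9q = 124.5 - 2.1q → q_m = 18.3400.
Total external cost = MEC × q_m = 7.7 × 18.3400 = 141.2180.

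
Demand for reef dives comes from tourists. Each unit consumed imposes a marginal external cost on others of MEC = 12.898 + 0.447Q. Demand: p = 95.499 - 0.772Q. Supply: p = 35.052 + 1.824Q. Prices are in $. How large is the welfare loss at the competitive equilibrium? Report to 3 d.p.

Market equilibrium (private): 35.052 + 1.824Q = 95.499 - 0.772Q → Q_m = 23.2847.
Social marginal benefit = demand − MEC = 82.601 - 1.219Q.
Set SMB = MC: 82.601 - 1.219Q = 35.052 + 1.824Q → Q* = 15.6257.
The welfare-loss triangle has base |Q_m − Q*| and height MEC(Q_m) (the vertical gap between SMB and MC is zero at Q* and MEC at Q_m).
DWL = ½ × 7.6590 × 23.3062 = 89.2511.

DWL = $89.251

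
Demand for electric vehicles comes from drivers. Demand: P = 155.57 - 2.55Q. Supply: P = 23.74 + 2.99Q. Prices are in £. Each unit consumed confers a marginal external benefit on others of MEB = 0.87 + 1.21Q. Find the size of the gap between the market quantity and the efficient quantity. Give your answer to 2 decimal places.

6.85 units

Market equilibrium (private): 23.74 + 2.99Q = 155.57 - 2.55Q → Q_m = 23.7960.
Social marginal benefit = demand + MEB = 156.44 - 1.34Q.
Set SMB = MC: 156.44 - 1.34Q = 23.74 + 2.99Q → Q* = 30.6467.
Gap = |23.7960 − 30.6467| = 6.8507.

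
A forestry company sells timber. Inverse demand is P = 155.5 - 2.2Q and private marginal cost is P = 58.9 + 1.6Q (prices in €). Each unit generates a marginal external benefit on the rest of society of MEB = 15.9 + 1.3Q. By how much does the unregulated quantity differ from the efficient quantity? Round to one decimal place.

Market equilibrium (private): 58.9 + 1.6Q = 155.5 - 2.2Q → Q_m = 25.4211.
Social marginal cost = private MC − MEB = 43.0 + 0.3Q.
Set SMC = demand: 43.0 + 0.3Q = 155.5 - 2.2Q → Q* = 45.0000.
Gap = |25.4211 − 45.0000| = 19.5789.

19.6 units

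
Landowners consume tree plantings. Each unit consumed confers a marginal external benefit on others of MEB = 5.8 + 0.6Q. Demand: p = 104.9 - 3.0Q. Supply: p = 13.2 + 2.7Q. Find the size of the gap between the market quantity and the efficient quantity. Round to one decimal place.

Market equilibrium (private): 13.2 + 2.7Q = 104.9 - 3.0Q → Q_m = 16.0877.
Social marginal benefit = demand + MEB = 110.7 - 2.4Q.
Set SMB = MC: 110.7 - 2.4Q = 13.2 + 2.7Q → Q* = 19.1176.
Gap = |16.0877 − 19.1176| = 3.0299.

3.0 units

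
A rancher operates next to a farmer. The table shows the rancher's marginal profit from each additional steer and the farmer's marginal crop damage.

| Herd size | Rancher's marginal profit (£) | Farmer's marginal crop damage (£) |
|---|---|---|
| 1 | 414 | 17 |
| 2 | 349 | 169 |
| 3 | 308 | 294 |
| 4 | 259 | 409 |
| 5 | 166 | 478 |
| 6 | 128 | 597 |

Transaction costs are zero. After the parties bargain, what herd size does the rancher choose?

3

Bargaining reaches the level where marginal profit last exceeds marginal crop damage.
That holds through level 3 (308 ≥ 294) but not at 4 (259 < 409).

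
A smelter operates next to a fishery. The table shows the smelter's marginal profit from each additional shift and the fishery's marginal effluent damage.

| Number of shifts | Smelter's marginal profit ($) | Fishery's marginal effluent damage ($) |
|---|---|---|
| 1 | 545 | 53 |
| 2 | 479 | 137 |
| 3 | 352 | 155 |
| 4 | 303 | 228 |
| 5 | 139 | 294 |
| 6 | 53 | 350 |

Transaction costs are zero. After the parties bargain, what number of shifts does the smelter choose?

Bargaining reaches the level where marginal profit last exceeds marginal effluent damage.
That holds through level 4 (303 ≥ 228) but not at 5 (139 < 294).

4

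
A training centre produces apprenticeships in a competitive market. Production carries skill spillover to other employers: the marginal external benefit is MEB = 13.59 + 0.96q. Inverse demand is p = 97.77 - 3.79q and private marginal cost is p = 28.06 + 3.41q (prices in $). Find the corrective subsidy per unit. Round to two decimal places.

Social marginal cost = private MC − MEB = 14.47 + 2.45q.
Set SMC = demand: 14.47 + 2.45q = 97.77 - 3.79q → q* = 13.3494.
The Pigouvian subsidy equals MEB at q*: 13.59 + 0.96×13.3494 = 26.4054.

subsidy = $26.41 per unit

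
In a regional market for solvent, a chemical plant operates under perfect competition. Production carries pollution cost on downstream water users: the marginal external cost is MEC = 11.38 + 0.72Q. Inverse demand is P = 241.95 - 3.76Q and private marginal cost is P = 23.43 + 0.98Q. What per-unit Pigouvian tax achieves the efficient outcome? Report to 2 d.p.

Social marginal cost = private MC + MEC = 34.81 + 1.70Q.
Set SMC = demand: 34.81 + 1.70Q = 241.95 - 3.76Q → Q* = 37.9377.
The Pigouvian tax equals MEC at Q*: 11.38 + 0.72×37.9377 = 38.6951.

tax = 38.70 per unit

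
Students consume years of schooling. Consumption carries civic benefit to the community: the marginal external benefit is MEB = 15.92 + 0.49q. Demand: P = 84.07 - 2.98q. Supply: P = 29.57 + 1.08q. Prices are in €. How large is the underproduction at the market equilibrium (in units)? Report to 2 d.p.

Market equilibrium (private): 29.57 + 1.08q = 84.07 - 2.98q → q_m = 13.4236.
Social marginal benefit = demand + MEB = 99.99 - 2.49q.
Set SMB = MC: 99.99 - 2.49q = 29.57 + 1.08q → q* = 19.7255.
Gap = |13.4236 − 19.7255| = 6.3019.

6.30 units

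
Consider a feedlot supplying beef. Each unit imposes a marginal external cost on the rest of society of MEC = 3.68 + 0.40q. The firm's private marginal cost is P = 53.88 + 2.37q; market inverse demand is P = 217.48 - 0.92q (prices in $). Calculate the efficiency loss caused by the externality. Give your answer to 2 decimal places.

Market equilibrium (private): 53.88 + 2.37q = 217.48 - 0.92q → q_m = 49.7264.
Social marginal cost = private MC + MEC = 57.56 + 2.77q.
Set SMC = demand: 57.56 + 2.77q = 217.48 - 0.92q → q* = 43.3388.
Between q* and q_m the wedge SMC − demand runs linearly from 0 to MEC(q_m), so the loss is a triangle.
DWL = ½ × 6.3876 × 23.5706 = 75.2798.

DWL = $75.28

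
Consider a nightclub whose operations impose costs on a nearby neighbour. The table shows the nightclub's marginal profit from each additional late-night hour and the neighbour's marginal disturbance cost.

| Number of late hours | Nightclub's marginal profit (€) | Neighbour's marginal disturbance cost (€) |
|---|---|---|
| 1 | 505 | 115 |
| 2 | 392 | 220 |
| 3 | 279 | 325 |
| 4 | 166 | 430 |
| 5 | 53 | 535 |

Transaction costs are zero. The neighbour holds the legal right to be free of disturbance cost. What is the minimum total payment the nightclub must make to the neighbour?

Efficient level: marginal profit ≥ marginal disturbance cost through level 2, so k* = 2.
With the neighbour holding the right, the nightclub must at least compensate total damage at k*: 115 + 220 = 335.

€335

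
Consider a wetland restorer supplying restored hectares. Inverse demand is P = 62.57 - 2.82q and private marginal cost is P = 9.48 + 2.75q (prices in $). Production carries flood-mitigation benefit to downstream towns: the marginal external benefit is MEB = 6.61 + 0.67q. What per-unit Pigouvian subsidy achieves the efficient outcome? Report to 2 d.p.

subsidy = $14.77 per unit

Social marginal cost = private MC − MEB = 2.87 + 2.08q.
Set SMC = demand: 2.87 + 2.08q = 62.57 - 2.82q → q* = 12.1837.
The Pigouvian subsidy equals MEB at q*: 6.61 + 0.67×12.1837 = 14.7731.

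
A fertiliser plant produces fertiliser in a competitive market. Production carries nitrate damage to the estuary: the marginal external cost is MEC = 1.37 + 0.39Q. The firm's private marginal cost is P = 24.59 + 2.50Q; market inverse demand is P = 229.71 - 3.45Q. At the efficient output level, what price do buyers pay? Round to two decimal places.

Social marginal cost = private MC + MEC = 25.96 + 2.89Q.
Set SMC = demand: 25.96 + 2.89Q = 229.71 - 3.45Q → Q* = 32.1372.
Consumer price on the demand curve at Q*: 229.71 − 3.45×32.1372 = 118.8367.

P = 118.84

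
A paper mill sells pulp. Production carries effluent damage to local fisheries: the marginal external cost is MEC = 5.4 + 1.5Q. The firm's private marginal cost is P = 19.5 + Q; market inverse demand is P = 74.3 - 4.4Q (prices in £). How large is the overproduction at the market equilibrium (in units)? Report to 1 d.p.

3.0 units

Market equilibrium (private): 19.5 + Q = 74.3 - 4.4Q → Q_m = 10.1481.
Social marginal cost = private MC + MEC = 24.9 + 2.5Q.
Set SMC = demand: 24.9 + 2.5Q = 74.3 - 4.4Q → Q* = 7.1594.
Gap = |10.1481 − 7.1594| = 2.9887.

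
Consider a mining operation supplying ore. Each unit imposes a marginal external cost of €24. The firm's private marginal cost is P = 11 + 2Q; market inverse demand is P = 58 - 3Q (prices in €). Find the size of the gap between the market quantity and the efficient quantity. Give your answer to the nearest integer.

5 units

Market equilibrium (private): 11 + 2Q = 58 - 3Q → Q_m = 9.4000.
Social marginal cost = private MC + MEC = 35 + 2Q.
Set SMC = demand: 35 + 2Q = 58 - 3Q → Q* = 4.6000.
Gap = |9.4000 − 4.6000| = 4.8000.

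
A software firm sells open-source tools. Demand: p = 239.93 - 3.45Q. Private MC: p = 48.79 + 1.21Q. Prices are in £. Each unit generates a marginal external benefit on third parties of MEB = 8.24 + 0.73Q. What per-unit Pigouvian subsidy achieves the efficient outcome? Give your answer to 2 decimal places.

Social marginal cost = private MC − MEB = 40.55 + 0.48Q.
Set SMC = demand: 40.55 + 0.48Q = 239.93 - 3.45Q → Q* = 50.7328.
The Pigouvian subsidy equals MEB at Q*: 8.24 + 0.73×50.7328 = 45.2749.

subsidy = £45.27 per unit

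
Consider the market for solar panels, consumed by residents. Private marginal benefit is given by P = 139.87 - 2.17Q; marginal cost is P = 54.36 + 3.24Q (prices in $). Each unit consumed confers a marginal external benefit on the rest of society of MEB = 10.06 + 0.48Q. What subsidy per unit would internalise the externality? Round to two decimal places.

subsidy = $19.36 per unit

Social marginal benefit = demand + MEB = 149.93 - 1.69Q.
Set SMB = MC: 149.93 - 1.69Q = 54.36 + 3.24Q → Q* = 19.3854.
The Pigouvian subsidy equals MEB at Q*: 10.06 + 0.48×19.3854 = 19.3650.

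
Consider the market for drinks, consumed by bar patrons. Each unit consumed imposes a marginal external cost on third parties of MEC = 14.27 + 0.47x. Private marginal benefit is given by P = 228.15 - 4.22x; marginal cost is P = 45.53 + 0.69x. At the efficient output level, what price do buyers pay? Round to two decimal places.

Social marginal benefit = demand − MEC = 213.88 - 4.69x.
Set SMB = MC: 213.88 - 4.69x = 45.53 + 0.69x → x* = 31.2918.
Consumer price on the demand curve at x*: 228.15 − 4.22×31.2918 = 96.0986.

P = 96.10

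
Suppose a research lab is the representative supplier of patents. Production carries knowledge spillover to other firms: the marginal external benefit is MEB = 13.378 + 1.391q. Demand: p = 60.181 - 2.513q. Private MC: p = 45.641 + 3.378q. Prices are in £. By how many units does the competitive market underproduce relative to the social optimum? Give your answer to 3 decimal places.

Market equilibrium (private): 45.641 + 3.378q = 60.181 - 2.513q → q_m = 2.4682.
Social marginal cost = private MC − MEB = 32.263 + 1.987q.
Set SMC = demand: 32.263 + 1.987q = 60.181 - 2.513q → q* = 6.2040.
Gap = |2.4682 − 6.2040| = 3.7358.

3.736 units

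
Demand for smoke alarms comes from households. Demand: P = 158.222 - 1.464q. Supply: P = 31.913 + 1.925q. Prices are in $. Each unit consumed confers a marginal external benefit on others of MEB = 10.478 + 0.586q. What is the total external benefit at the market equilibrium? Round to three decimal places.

Market equilibrium (private): 31.913 + 1.925q = 158.222 - 1.464q → q_m = 37.2703.
Total external benefit = ∫₀^{q_m} (10.478 + 0.586q) dq = 10.478×37.2703 + ½×0.586×37.2703² = 797.5173.

$797.517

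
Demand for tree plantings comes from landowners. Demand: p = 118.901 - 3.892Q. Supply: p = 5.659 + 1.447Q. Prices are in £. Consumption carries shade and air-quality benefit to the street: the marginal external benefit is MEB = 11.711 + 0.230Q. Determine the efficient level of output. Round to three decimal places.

Q* = 24.457

Social marginal benefit = demand + MEB = 130.612 - 3.662Q.
Set SMB = MC: 130.612 - 3.662Q = 5.659 + 1.447Q → Q* = 24.4574.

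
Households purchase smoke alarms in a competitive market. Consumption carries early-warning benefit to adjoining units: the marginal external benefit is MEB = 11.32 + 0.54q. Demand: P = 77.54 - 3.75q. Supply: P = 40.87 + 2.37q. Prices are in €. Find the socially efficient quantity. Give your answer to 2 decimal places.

Social marginal benefit = demand + MEB = 88.86 - 3.21q.
Set SMB = MC: 88.86 - 3.21q = 40.87 + 2.37q → q* = 8.6004.

q* = 8.60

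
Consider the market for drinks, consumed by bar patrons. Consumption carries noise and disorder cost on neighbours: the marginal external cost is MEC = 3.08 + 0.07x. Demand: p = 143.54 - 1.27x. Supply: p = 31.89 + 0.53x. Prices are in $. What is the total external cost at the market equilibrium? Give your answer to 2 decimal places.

$325.71

Market equilibrium (private): 31.89 + 0.53x = 143.54 - 1.27x → x_m = 62.0278.
Total external cost = ∫₀^{x_m} (3.08 + 0.07x) dx = 3.08×62.0278 + ½×0.07×62.0278² = 325.7063.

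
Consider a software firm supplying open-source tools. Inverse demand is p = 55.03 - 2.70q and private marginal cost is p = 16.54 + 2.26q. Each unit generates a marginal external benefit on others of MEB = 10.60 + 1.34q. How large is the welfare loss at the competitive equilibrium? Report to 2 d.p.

Market equilibrium (private): 16.54 + 2.26q = 55.03 - 2.70q → q_m = 7.7601.
Social marginal cost = private MC − MEB = 5.94 + 0.92q.
Set SMC = demand: 5.94 + 0.92q = 55.03 - 2.70q → q* = 13.5608.
Between q* and q_m the wedge demand − SMC runs linearly from 0 to MEB(q_m), so the loss is a triangle.
DWL = ½ × 5.8007 × 20.9985 = 60.9030.

DWL = 60.90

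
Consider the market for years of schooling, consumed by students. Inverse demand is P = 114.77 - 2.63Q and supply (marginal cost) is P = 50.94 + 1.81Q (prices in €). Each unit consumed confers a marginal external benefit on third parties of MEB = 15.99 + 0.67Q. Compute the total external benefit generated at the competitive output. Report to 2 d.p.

€299.11

Market equilibrium (private): 50.94 + 1.81Q = 114.77 - 2.63Q → Q_m = 14.3761.
Total external benefit = ∫₀^{Q_m} (15.99 + 0.67Q) dQ = 15.99×14.3761 + ½×0.67×14.3761² = 299.1090.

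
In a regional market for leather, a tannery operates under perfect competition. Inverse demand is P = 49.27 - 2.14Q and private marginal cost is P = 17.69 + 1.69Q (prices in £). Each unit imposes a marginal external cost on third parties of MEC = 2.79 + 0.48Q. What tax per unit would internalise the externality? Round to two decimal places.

tax = £6.00 per unit

Social marginal cost = private MC + MEC = 20.48 + 2.17Q.
Set SMC = demand: 20.48 + 2.17Q = 49.27 - 2.14Q → Q* = 6.6798.
The Pigouvian tax equals MEC at Q*: 2.79 + 0.48×6.6798 = 5.9963.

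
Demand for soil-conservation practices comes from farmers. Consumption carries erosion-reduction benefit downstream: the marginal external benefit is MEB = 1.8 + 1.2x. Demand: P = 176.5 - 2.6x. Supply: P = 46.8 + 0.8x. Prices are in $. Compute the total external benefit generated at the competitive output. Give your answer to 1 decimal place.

$941.8

Market equilibrium (private): 46.8 + 0.8x = 176.5 - 2.6x → x_m = 38.1471.
Total external benefit = ∫₀^{x_m} (1.8 + 1.2x) dx = 1.8×38.1471 + ½×1.2×38.1471² = 941.7855.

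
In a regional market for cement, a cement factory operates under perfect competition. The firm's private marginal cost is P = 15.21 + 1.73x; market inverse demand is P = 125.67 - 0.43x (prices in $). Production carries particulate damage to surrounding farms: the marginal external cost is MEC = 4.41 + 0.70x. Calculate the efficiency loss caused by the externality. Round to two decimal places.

Market equilibrium (private): 15.21 + 1.73x = 125.67 - 0.43x → x_m = 51.1389.
Social marginal cost = private MC + MEC = 19.62 + 2.43x.
Set SMC = demand: 19.62 + 2.43x = 125.67 - 0.43x → x* = 37.0804.
Between x* and x_m the wedge SMC − demand runs linearly from 0 to MEC(x_m), so the loss is a triangle.
DWL = ½ × 14.0585 × 40.2072 = 282.6265.

DWL = $282.63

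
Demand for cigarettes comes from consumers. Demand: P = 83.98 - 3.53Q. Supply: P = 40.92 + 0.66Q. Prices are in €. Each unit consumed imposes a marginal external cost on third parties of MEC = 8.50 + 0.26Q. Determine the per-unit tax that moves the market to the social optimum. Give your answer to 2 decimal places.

Social marginal benefit = demand − MEC = 75.48 - 3.79Q.
Set SMB = MC: 75.48 - 3.79Q = 40.92 + 0.66Q → Q* = 7.7663.
The Pigouvian tax equals MEC at Q*: 8.50 + 0.26×7.7663 = 10.5192.

tax = €10.52 per unit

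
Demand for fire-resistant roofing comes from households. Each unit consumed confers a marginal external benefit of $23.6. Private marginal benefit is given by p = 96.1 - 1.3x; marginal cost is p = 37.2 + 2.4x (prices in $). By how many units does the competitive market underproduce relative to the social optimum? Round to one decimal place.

Market equilibrium (private): 37.2 + 2.4x = 96.1 - 1.3x → x_m = 15.9189.
Social marginal benefit = demand + MEB = 119.7 - 1.3x.
Set SMB = MC: 119.7 - 1.3x = 37.2 + 2.4x → x* = 22.2973.
Gap = |15.9189 − 22.2973| = 6.3784.

6.4 units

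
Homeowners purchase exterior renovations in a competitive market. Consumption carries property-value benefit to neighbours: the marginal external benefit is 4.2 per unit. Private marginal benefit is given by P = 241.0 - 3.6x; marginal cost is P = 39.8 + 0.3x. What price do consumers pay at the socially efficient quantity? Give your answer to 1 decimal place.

Social marginal benefit = demand + MEB = 245.2 - 3.6x.
Set SMB = MC: 245.2 - 3.6x = 39.8 + 0.3x → x* = 52.6667.
Consumer price on the demand curve at x*: 241.0 − 3.6×52.6667 = 51.3999.

P = 51.4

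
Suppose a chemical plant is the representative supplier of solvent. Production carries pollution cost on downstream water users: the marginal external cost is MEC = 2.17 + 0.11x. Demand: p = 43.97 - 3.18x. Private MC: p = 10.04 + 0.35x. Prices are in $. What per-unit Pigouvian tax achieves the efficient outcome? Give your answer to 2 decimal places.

Social marginal cost = private MC + MEC = 12.21 + 0.46x.
Set SMC = demand: 12.21 + 0.46x = 43.97 - 3.18x → x* = 8.7253.
The Pigouvian tax equals MEC at x*: 2.17 + 0.11×8.7253 = 3.1298.

tax = $3.13 per unit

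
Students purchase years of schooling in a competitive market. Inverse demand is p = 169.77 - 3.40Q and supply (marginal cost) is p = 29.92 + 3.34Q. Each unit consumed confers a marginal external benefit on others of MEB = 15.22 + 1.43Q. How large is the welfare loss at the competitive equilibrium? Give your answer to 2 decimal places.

Market equilibrium (private): 29.92 + 3.34Q = 169.77 - 3.40Q → Q_m = 20.7493.
Social marginal benefit = demand + MEB = 184.99 - 1.97Q.
Set SMB = MC: 184.99 - 1.97Q = 29.92 + 3.34Q → Q* = 29.2034.
Between Q* and Q_m the wedge SMB − MC runs linearly from 0 to MEB(Q_m), so the loss is a triangle.
DWL = ½ × 8.4541 × 44.8914 = 189.7582.

DWL = 189.76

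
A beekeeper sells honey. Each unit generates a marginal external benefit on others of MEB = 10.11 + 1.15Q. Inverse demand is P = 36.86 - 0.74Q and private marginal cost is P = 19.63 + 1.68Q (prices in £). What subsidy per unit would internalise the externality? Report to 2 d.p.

subsidy = £34.87 per unit

Social marginal cost = private MC − MEB = 9.52 + 0.53Q.
Set SMC = demand: 9.52 + 0.53Q = 36.86 - 0.74Q → Q* = 21.5276.
The Pigouvian subsidy equals MEB at Q*: 10.11 + 1.15×21.5276 = 34.8667.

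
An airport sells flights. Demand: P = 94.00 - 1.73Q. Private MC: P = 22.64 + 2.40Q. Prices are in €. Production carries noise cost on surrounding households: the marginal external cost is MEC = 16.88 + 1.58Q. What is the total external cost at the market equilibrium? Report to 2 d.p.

€527.51

Market equilibrium (private): 22.64 + 2.40Q = 94.00 - 1.73Q → Q_m = 17.2785.
Total external cost = ∫₀^{Q_m} (16.88 + 1.58Q) dQ = 16.88×17.2785 + ½×1.58×17.2785² = 527.5129.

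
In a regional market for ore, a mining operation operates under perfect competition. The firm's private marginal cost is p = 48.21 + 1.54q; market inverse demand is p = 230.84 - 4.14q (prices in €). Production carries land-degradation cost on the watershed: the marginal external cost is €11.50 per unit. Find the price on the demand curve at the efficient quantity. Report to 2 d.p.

Social marginal cost = private MC + MEC = 59.71 + 1.54q.
Set SMC = demand: 59.71 + 1.54q = 230.84 - 4.14q → q* = 30.1285.
Consumer price on the demand curve at q*: 230.84 − 4.14×30.1285 = 106.1080.

P = €106.11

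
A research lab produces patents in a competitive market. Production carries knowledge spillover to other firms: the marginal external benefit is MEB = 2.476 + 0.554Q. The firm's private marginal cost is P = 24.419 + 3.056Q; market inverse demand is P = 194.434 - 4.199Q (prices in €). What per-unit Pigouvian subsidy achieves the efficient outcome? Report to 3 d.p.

Social marginal cost = private MC − MEB = 21.943 + 2.502Q.
Set SMC = demand: 21.943 + 2.502Q = 194.434 - 4.199Q → Q* = 25.7411.
The Pigouvian subsidy equals MEB at Q*: 2.476 + 0.554×25.7411 = 16.7366.

subsidy = €16.737 per unit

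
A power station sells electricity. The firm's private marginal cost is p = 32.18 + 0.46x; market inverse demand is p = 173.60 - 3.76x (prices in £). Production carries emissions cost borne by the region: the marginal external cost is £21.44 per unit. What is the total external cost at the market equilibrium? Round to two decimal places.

£718.49

Market equilibrium (private): 32.18 + 0.46x = 173.60 - 3.76x → x_m = 33.5118.
Total external cost = MEC × x_m = 21.44 × 33.5118 = 718.4930.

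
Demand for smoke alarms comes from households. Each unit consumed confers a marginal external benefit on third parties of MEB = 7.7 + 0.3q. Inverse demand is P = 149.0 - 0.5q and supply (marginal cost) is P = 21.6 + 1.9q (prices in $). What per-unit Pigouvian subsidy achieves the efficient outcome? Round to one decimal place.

subsidy = $27.0 per unit

Social marginal benefit = demand + MEB = 156.7 - 0.2q.
Set SMB = MC: 156.7 - 0.2q = 21.6 + 1.9q → q* = 64.3333.
The Pigouvian subsidy equals MEB at q*: 7.7 + 0.3×64.3333 = 27.0000.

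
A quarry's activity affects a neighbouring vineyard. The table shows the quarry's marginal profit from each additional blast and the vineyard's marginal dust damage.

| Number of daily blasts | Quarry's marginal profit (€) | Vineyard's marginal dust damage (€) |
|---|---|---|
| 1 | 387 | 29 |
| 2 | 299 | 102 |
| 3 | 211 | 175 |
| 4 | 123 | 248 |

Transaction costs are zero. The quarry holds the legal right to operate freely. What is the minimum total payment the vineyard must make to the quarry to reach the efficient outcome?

Left alone the quarry would choose level 4 (marginal profit stays positive).
Efficient level: k* = 3 (marginal profit ≥ marginal dust damage through 3).
The vineyard must at least cover the quarry's forgone profit from cutting 4→3: 123 = 123.

€123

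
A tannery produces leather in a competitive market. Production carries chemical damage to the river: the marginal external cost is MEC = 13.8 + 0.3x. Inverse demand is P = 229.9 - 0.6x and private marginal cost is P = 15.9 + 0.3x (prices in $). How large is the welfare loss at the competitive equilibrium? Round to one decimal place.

DWL = $3019.9

Market equilibrium (private): 15.9 + 0.3x = 229.9 - 0.6x → x_m = 237.7778.
Social marginal cost = private MC + MEC = 29.7 + 0.6x.
Set SMC = demand: 29.7 + 0.6x = 229.9 - 0.6x → x* = 166.8333.
Between x* and x_m the wedge SMC − demand runs linearly from 0 to MEC(x_m), so the loss is a triangle.
DWL = ½ × 70.9445 × 85.1333 = 3019.8697.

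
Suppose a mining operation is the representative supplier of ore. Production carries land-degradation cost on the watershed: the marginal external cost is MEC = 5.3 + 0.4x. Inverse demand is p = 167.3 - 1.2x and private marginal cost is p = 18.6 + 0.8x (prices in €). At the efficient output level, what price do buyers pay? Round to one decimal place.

Social marginal cost = private MC + MEC = 23.9 + 1.2x.
Set SMC = demand: 23.9 + 1.2x = 167.3 - 1.2x → x* = 59.7500.
Consumer price on the demand curve at x*: 167.3 − 1.2×59.7500 = 95.6000.

P = €95.6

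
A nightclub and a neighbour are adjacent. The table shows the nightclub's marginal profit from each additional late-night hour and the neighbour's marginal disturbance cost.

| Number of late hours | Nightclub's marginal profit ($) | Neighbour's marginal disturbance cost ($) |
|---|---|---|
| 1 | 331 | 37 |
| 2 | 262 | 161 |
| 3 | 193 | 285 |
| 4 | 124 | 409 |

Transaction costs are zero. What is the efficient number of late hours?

2

Bargaining reaches the level where marginal profit last exceeds marginal disturbance cost.
That holds through level 2 (262 ≥ 161) but not at 3 (193 < 285).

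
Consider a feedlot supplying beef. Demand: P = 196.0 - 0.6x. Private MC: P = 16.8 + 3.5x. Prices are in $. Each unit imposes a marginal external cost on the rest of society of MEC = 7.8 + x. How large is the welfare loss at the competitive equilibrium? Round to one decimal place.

DWL = $260.1

Market equilibrium (private): 16.8 + 3.5x = 196.0 - 0.6x → x_m = 43.7073.
Social marginal cost = private MC + MEC = 24.6 + 4.5x.
Set SMC = demand: 24.6 + 4.5x = 196.0 - 0.6x → x* = 33.6078.
Between x* and x_m the wedge SMC − demand runs linearly from 0 to MEC(x_m), so the loss is a triangle.
DWL = ½ × 10.0995 × 51.5073 = 260.0990.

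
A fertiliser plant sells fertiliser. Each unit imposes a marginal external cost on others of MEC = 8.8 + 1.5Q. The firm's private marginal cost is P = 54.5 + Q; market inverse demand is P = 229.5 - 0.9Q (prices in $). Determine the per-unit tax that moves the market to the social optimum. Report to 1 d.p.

Social marginal cost = private MC + MEC = 63.3 + 2.5Q.
Set SMC = demand: 63.3 + 2.5Q = 229.5 - 0.9Q → Q* = 48.8824.
The Pigouvian tax equals MEC at Q*: 8.8 + 1.5×48.8824 = 82.1236.

tax = $82.1 per unit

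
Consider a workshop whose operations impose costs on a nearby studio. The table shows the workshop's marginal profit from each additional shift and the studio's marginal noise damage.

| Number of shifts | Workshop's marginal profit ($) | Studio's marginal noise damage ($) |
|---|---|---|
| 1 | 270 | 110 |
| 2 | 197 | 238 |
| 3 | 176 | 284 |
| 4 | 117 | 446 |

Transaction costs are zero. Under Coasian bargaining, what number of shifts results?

1

Bargaining reaches the level where marginal profit last exceeds marginal noise damage.
That holds through level 1 (270 ≥ 110) but not at 2 (197 < 238).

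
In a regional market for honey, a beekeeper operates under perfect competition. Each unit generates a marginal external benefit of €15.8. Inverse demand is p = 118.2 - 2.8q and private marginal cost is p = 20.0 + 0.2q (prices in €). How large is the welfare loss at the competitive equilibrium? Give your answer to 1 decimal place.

Market equilibrium (private): 20.0 + 0.2q = 118.2 - 2.8q → q_m = 32.7333.
Social marginal cost = private MC − MEB = 4.2 + 0.2q.
Set SMC = demand: 4.2 + 0.2q = 118.2 - 2.8q → q* = 38.0000.
The welfare-loss triangle has base |q_m − q*| and height MEB(q_m) (the vertical gap between SMC and demand is zero at q* and MEB at q_m).
DWL = ½ × 5.2667 × 15.8000 = 41.6069.

DWL = €41.6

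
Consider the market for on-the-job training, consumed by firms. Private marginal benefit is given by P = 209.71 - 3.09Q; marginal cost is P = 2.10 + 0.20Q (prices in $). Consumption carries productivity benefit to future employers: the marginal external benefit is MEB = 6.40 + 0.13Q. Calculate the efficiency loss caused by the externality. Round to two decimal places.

Market equilibrium (private): 2.10 + 0.20Q = 209.71 - 3.09Q → Q_m = 63.1033.
Social marginal benefit = demand + MEB = 216.11 - 2.96Q.
Set SMB = MC: 216.11 - 2.96Q = 2.10 + 0.20Q → Q* = 67.7247.
The welfare-loss triangle has base |Q_m − Q*| and height MEB(Q_m) (the vertical gap between SMB and MC is zero at Q* and MEB at Q_m).
DWL = ½ × 4.6214 × 14.6034 = 33.7441.

DWL = $33.74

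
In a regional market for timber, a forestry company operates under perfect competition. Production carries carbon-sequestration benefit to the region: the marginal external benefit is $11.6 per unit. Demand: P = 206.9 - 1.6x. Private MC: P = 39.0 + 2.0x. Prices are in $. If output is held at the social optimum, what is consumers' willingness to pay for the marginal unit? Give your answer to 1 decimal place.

P = $127.1

Social marginal cost = private MC − MEB = 27.4 + 2.0x.
Set SMC = demand: 27.4 + 2.0x = 206.9 - 1.6x → x* = 49.8611.
Consumer price on the demand curve at x*: 206.9 − 1.6×49.8611 = 127.1222.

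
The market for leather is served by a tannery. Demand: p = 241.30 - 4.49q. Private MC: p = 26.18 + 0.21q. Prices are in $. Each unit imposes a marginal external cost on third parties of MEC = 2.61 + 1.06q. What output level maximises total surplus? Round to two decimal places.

q* = 36.89

Social marginal cost = private MC + MEC = 28.79 + 1.27q.
Set SMC = demand: 28.79 + 1.27q = 241.30 - 4.49q → q* = 36.8941.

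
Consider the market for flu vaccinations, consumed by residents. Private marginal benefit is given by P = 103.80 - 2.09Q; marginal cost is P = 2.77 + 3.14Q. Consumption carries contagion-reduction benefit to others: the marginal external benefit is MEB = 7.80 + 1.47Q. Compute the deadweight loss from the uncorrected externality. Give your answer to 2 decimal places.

DWL = 174.23

Market equilibrium (private): 2.77 + 3.14Q = 103.80 - 2.09Q → Q_m = 19.3174.
Social marginal benefit = demand + MEB = 111.60 - 0.62Q.
Set SMB = MC: 111.60 - 0.62Q = 2.77 + 3.14Q → Q* = 28.9441.
The loss is the area between SMB and MC from Q* to Q_m; with linear curves that's a triangle of height MEB(Q_m).
DWL = ½ × 9.6267 × 36.1966 = 174.2269.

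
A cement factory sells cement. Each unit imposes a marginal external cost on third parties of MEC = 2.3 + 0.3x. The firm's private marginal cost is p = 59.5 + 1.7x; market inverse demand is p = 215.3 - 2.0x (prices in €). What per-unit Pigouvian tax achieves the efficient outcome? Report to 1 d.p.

tax = €13.8 per unit

Social marginal cost = private MC + MEC = 61.8 + 2.0x.
Set SMC = demand: 61.8 + 2.0x = 215.3 - 2.0x → x* = 38.3750.
The Pigouvian tax equals MEC at x*: 2.3 + 0.3×38.3750 = 13.8125.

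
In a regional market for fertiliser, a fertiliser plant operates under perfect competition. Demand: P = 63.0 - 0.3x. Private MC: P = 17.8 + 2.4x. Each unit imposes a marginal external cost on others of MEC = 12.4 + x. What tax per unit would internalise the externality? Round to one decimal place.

tax = 21.3 per unit

Social marginal cost = private MC + MEC = 30.2 + 3.4x.
Set SMC = demand: 30.2 + 3.4x = 63.0 - 0.3x → x* = 8.8649.
The Pigouvian tax equals MEC at x*: 12.4 + 1.0×8.8649 = 21.2649.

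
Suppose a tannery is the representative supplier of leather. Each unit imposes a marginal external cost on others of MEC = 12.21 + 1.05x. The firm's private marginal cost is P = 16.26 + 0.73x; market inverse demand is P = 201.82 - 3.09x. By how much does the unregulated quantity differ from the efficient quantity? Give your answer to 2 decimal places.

Market equilibrium (private): 16.26 + 0.73x = 201.82 - 3.09x → x_m = 48.5759.
Social marginal cost = private MC + MEC = 28.47 + 1.78x.
Set SMC = demand: 28.47 + 1.78x = 201.82 - 3.09x → x* = 35.5955.
Gap = |48.5759 − 35.5955| = 12.9804.

12.98 units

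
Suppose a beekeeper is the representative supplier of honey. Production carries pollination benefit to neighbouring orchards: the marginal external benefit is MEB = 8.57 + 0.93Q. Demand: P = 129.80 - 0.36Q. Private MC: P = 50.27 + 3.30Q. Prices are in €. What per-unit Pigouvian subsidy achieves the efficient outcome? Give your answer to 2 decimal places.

subsidy = €38.58 per unit

Social marginal cost = private MC − MEB = 41.70 + 2.37Q.
Set SMC = demand: 41.70 + 2.37Q = 129.80 - 0.36Q → Q* = 32.2711.
The Pigouvian subsidy equals MEB at Q*: 8.57 + 0.93×32.2711 = 38.5821.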